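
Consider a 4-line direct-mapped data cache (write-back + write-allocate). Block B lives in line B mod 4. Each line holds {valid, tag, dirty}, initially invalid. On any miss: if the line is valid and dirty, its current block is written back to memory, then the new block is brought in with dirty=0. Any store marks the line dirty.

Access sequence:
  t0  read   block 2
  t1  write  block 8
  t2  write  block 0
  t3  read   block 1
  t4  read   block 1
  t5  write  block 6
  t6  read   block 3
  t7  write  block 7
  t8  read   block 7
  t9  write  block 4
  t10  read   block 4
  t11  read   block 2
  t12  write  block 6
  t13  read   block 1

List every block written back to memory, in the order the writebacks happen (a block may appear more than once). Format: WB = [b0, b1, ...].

WB = [8, 0, 6]

0: R B2 -> L2 miss  d=-]
1: W B8 -> L0 miss  d=D]
2: W B0 -> L0 miss wb->B8  d=D]
3: R B1 -> L1 miss  d=-]
4: R B1 -> L1 hit  d=-]
5: W B6 -> L2 miss  d=D]
6: R B3 -> L3 miss  d=-]
7: W B7 -> L3 miss  d=D]
8: R B7 -> L3 hit  d=D]
9: W B4 -> L0 miss wb->B0  d=D]
10: R B4 -> L0 hit  d=D]
11: R B2 -> L2 miss wb->B6  d=-]
12: W B6 -> L2 miss  d=D]
13: R B1 -> L1 hit  d=-]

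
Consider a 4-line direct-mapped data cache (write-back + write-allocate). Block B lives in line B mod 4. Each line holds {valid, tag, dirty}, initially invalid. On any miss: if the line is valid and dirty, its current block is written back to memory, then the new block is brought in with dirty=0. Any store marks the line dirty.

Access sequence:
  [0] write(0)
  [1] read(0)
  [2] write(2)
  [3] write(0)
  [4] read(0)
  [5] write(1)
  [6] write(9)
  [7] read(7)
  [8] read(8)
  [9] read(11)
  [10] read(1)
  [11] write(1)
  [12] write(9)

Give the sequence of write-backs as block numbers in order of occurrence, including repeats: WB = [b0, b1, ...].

0: W B0 → L0 miss [D]
1: R B0 → L0 hit [D]
2: W B2 → L2 miss [D]
3: W B0 → L0 hit [D]
4: R B0 → L0 hit [D]
5: W B1 → L1 miss [D]
6: W B9 → L1 miss wb→B1 [D]
7: R B7 → L3 miss [-]
8: R B8 → L0 miss wb→B0 [-]
9: R B11 → L3 miss [-]
10: R B1 → L1 miss wb→B9 [-]
11: W B1 → L1 hit [D]
12: W B9 → L1 miss wb→B1 [D]

WB = [1, 0, 9, 1]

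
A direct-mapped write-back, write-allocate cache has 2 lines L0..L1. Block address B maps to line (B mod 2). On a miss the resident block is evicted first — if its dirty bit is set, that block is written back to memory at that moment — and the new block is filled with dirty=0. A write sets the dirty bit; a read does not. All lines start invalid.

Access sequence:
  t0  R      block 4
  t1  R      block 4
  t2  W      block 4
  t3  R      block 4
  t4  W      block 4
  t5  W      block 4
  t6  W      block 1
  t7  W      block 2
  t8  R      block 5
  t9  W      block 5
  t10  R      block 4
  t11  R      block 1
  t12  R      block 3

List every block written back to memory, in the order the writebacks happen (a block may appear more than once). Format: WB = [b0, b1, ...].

0: R B4 -> L0 miss  d=-]
1: R B4 -> L0 hit  d=-]
2: W B4 -> L0 hit  d=D]
3: R B4 -> L0 hit  d=D]
4: W B4 -> L0 hit  d=D]
5: W B4 -> L0 hit  d=D]
6: W B1 -> L1 miss  d=D]
7: W B2 -> L0 miss wb->B4  d=D]
8: R B5 -> L1 miss wb->B1  d=-]
9: W B5 -> L1 hit  d=D]
10: R B4 -> L0 miss wb->B2  d=-]
11: R B1 -> L1 miss wb->B5  d=-]
12: R B3 -> L1 miss  d=-]

WB = [4, 1, 2, 5]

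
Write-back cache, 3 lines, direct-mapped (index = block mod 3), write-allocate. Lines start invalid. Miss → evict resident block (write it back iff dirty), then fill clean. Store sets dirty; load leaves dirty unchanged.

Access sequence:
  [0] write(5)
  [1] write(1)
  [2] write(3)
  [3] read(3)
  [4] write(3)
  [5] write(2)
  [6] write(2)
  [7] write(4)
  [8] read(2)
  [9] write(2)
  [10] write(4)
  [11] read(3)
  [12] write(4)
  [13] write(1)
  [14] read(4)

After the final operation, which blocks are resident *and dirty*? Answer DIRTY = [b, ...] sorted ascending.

DIRTY = [2, 3]

  0 | W B5 → L2 miss [D]
  1 | W B1 → L1 miss [D]
  2 | W B3 → L0 miss [D]
  3 | R B3 → L0 hit [D]
  4 | W B3 → L0 hit [D]
  5 | W B2 → L2 miss wb→B5 [D]
  6 | W B2 → L2 hit [D]
  7 | W B4 → L1 miss wb→B1 [D]
  8 | R B2 → L2 hit [D]
  9 | W B2 → L2 hit [D]
  10 | W B4 → L1 hit [D]
  11 | R B3 → L0 hit [D]
  12 | W B4 → L1 hit [D]
  13 | W B1 → L1 miss wb→B4 [D]
  14 | R B4 → L1 miss wb→B1 [-]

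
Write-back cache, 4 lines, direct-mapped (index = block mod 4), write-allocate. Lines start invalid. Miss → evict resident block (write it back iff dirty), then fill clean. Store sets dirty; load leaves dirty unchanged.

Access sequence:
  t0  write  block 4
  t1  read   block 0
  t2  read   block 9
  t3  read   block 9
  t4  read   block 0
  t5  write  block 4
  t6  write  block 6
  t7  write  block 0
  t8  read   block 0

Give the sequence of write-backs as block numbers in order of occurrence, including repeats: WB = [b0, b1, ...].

0: W B4 → L0 miss [D]
1: R B0 → L0 miss wb→B4 [-]
2: R B9 → L1 miss [-]
3: R B9 → L1 hit [-]
4: R B0 → L0 hit [-]
5: W B4 → L0 miss [D]
6: W B6 → L2 miss [D]
7: W B0 → L0 miss wb→B4 [D]
8: R B0 → L0 hit [D]

WB = [4, 4]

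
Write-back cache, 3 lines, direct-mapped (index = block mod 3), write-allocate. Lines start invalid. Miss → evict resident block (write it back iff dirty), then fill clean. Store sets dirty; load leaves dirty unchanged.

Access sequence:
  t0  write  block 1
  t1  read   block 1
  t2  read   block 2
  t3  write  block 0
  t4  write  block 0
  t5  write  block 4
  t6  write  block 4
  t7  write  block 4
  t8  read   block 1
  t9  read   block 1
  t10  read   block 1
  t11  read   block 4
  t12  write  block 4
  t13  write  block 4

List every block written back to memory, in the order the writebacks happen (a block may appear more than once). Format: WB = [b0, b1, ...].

  0 | W B1 → L1 miss [D]
  1 | R B1 → L1 hit [D]
  2 | R B2 → L2 miss [-]
  3 | W B0 → L0 miss [D]
  4 | W B0 → L0 hit [D]
  5 | W B4 → L1 miss wb→B1 [D]
  6 | W B4 → L1 hit [D]
  7 | W B4 → L1 hit [D]
  8 | R B1 → L1 miss wb→B4 [-]
  9 | R B1 → L1 hit [-]
  10 | R B1 → L1 hit [-]
  11 | R B4 → L1 miss [-]
  12 | W B4 → L1 hit [D]
  13 | W B4 → L1 hit [D]

WB = [1, 4]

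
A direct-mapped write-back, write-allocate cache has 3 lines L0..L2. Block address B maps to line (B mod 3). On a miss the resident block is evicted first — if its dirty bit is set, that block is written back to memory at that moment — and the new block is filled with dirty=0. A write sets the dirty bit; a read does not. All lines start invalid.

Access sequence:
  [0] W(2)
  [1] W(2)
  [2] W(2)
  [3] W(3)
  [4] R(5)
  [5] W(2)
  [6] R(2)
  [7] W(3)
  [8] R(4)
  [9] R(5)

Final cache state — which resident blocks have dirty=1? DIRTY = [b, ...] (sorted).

DIRTY = [3]

0: W B2 -> L2 miss  d=D]
1: W B2 -> L2 hit  d=D]
2: W B2 -> L2 hit  d=D]
3: W B3 -> L0 miss  d=D]
4: R B5 -> L2 miss wb->B2  d=-]
5: W B2 -> L2 miss  d=D]
6: R B2 -> L2 hit  d=D]
7: W B3 -> L0 hit  d=D]
8: R B4 -> L1 miss  d=-]
9: R B5 -> L2 miss wb->B2  d=-]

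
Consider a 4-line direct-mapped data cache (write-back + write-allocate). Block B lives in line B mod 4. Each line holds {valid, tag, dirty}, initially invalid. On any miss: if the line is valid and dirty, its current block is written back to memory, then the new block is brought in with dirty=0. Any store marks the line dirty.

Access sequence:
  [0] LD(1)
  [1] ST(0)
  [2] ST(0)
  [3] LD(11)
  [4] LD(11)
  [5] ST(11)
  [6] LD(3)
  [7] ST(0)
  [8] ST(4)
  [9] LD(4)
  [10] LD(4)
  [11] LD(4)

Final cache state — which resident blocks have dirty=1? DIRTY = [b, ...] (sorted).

0: R B1 → L1 miss [-]
1: W B0 → L0 miss [D]
2: W B0 → L0 hit [D]
3: R B11 → L3 miss [-]
4: R B11 → L3 hit [-]
5: W B11 → L3 hit [D]
6: R B3 → L3 miss wb→B11 [-]
7: W B0 → L0 hit [D]
8: W B4 → L0 miss wb→B0 [D]
9: R B4 → L0 hit [D]
10: R B4 → L0 hit [D]
11: R B4 → L0 hit [D]

DIRTY = [4]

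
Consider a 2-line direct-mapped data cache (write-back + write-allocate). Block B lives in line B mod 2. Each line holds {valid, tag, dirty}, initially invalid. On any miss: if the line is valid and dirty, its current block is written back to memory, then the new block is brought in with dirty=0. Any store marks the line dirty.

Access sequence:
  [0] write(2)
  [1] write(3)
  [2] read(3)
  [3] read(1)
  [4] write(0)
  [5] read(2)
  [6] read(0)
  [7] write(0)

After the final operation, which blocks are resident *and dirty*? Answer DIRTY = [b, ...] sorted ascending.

DIRTY = [0]

0: W B2 → L0 miss [D]
1: W B3 → L1 miss [D]
2: R B3 → L1 hit [D]
3: R B1 → L1 miss wb→B3 [-]
4: W B0 → L0 miss wb→B2 [D]
5: R B2 → L0 miss wb→B0 [-]
6: R B0 → L0 miss [-]
7: W B0 → L0 hit [D]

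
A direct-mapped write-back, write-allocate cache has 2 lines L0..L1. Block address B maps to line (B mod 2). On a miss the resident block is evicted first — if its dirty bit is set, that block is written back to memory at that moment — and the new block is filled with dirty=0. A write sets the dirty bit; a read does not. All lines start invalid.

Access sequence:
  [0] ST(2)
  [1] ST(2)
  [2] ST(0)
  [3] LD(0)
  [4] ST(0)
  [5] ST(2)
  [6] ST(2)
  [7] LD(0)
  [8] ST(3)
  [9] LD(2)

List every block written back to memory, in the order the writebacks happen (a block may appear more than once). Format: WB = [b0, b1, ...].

WB = [2, 0, 2]

0: W B2 -> L0 miss  d=D]
1: W B2 -> L0 hit  d=D]
2: W B0 -> L0 miss wb->B2  d=D]
3: R B0 -> L0 hit  d=D]
4: W B0 -> L0 hit  d=D]
5: W B2 -> L0 miss wb->B0  d=D]
6: W B2 -> L0 hit  d=D]
7: R B0 -> L0 miss wb->B2  d=-]
8: W B3 -> L1 miss  d=D]
9: R B2 -> L0 miss  d=-]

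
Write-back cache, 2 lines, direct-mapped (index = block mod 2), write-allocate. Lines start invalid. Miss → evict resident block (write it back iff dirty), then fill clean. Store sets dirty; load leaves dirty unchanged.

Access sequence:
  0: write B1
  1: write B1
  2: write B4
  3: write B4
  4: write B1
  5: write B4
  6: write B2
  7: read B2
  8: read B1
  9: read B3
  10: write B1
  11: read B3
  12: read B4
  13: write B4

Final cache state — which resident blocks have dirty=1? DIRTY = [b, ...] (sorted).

DIRTY = [4]

0: W B1 -> L1 miss  d=D]
1: W B1 -> L1 hit  d=D]
2: W B4 -> L0 miss  d=D]
3: W B4 -> L0 hit  d=D]
4: W B1 -> L1 hit  d=D]
5: W B4 -> L0 hit  d=D]
6: W B2 -> L0 miss wb->B4  d=D]
7: R B2 -> L0 hit  d=D]
8: R B1 -> L1 hit  d=D]
9: R B3 -> L1 miss wb->B1  d=-]
10: W B1 -> L1 miss  d=D]
11: R B3 -> L1 miss wb->B1  d=-]
12: R B4 -> L0 miss wb->B2  d=-]
13: W B4 -> L0 hit  d=D]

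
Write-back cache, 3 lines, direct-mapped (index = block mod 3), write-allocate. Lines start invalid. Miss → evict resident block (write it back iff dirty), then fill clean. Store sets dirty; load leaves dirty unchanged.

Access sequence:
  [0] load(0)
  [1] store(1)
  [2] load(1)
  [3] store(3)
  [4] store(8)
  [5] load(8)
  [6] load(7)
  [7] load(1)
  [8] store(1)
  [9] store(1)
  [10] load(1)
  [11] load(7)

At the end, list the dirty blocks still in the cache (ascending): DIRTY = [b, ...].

  0 | R B0 → L0 miss [-]
  1 | W B1 → L1 miss [D]
  2 | R B1 → L1 hit [D]
  3 | W B3 → L0 miss [D]
  4 | W B8 → L2 miss [D]
  5 | R B8 → L2 hit [D]
  6 | R B7 → L1 miss wb→B1 [-]
  7 | R B1 → L1 miss [-]
  8 | W B1 → L1 hit [D]
  9 | W B1 → L1 hit [D]
  10 | R B1 → L1 hit [D]
  11 | R B7 → L1 miss wb→B1 [-]

DIRTY = [3, 8]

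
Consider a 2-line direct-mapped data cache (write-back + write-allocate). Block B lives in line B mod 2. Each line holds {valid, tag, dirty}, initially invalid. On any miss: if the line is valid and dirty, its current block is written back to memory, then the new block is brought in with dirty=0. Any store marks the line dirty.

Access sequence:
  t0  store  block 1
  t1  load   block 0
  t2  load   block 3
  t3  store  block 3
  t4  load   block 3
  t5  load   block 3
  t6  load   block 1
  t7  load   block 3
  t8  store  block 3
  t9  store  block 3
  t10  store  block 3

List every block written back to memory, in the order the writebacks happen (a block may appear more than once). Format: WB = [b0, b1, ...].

WB = [1, 3]

  0 | W B1 → L1 miss [D]
  1 | R B0 → L0 miss [-]
  2 | R B3 → L1 miss wb→B1 [-]
  3 | W B3 → L1 hit [D]
  4 | R B3 → L1 hit [D]
  5 | R B3 → L1 hit [D]
  6 | R B1 → L1 miss wb→B3 [-]
  7 | R B3 → L1 miss [-]
  8 | W B3 → L1 hit [D]
  9 | W B3 → L1 hit [D]
  10 | W B3 → L1 hit [D]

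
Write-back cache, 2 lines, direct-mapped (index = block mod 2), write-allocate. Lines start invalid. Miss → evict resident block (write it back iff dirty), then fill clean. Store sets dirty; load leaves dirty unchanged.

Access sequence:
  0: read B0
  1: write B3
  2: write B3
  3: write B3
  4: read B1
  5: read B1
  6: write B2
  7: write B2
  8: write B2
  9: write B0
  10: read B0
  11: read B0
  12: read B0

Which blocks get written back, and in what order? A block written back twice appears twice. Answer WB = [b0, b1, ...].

0: R B0 → L0 miss [-]
1: W B3 → L1 miss [D]
2: W B3 → L1 hit [D]
3: W B3 → L1 hit [D]
4: R B1 → L1 miss wb→B3 [-]
5: R B1 → L1 hit [-]
6: W B2 → L0 miss [D]
7: W B2 → L0 hit [D]
8: W B2 → L0 hit [D]
9: W B0 → L0 miss wb→B2 [D]
10: R B0 → L0 hit [D]
11: R B0 → L0 hit [D]
12: R B0 → L0 hit [D]

WB = [3, 2]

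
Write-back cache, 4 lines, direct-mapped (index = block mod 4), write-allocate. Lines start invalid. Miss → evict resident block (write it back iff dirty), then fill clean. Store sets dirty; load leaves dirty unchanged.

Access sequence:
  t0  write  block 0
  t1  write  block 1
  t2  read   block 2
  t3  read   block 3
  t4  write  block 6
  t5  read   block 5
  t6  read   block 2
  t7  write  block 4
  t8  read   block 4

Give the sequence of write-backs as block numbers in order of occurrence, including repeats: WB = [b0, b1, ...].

WB = [1, 6, 0]

0: W B0 → L0 miss [D]
1: W B1 → L1 miss [D]
2: R B2 → L2 miss [-]
3: R B3 → L3 miss [-]
4: W B6 → L2 miss [D]
5: R B5 → L1 miss wb→B1 [-]
6: R B2 → L2 miss wb→B6 [-]
7: W B4 → L0 miss wb→B0 [D]
8: R B4 → L0 hit [D]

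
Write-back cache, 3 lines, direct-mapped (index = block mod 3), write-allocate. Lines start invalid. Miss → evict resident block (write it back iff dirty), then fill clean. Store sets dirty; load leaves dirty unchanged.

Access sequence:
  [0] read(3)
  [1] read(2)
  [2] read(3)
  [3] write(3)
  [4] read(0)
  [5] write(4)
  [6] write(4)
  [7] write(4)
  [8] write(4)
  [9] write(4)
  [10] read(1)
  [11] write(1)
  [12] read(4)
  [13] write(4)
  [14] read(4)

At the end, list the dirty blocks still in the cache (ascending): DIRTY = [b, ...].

DIRTY = [4]

  0 | R B3 → L0 miss [-]
  1 | R B2 → L2 miss [-]
  2 | R B3 → L0 hit [-]
  3 | W B3 → L0 hit [D]
  4 | R B0 → L0 miss wb→B3 [-]
  5 | W B4 → L1 miss [D]
  6 | W B4 → L1 hit [D]
  7 | W B4 → L1 hit [D]
  8 | W B4 → L1 hit [D]
  9 | W B4 → L1 hit [D]
  10 | R B1 → L1 miss wb→B4 [-]
  11 | W B1 → L1 hit [D]
  12 | R B4 → L1 miss wb→B1 [-]
  13 | W B4 → L1 hit [D]
  14 | R B4 → L1 hit [D]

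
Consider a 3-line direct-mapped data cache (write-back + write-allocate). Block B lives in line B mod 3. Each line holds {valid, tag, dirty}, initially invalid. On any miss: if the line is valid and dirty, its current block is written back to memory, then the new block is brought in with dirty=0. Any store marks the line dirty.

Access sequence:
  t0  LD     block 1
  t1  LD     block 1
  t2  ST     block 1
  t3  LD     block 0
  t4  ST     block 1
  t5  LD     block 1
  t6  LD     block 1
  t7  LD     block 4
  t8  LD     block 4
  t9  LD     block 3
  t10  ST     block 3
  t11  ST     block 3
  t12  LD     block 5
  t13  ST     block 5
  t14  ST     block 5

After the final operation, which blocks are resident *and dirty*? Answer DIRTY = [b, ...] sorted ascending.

DIRTY = [3, 5]

  0 | R B1 → L1 miss [-]
  1 | R B1 → L1 hit [-]
  2 | W B1 → L1 hit [D]
  3 | R B0 → L0 miss [-]
  4 | W B1 → L1 hit [D]
  5 | R B1 → L1 hit [D]
  6 | R B1 → L1 hit [D]
  7 | R B4 → L1 miss wb→B1 [-]
  8 | R B4 → L1 hit [-]
  9 | R B3 → L0 miss [-]
  10 | W B3 → L0 hit [D]
  11 | W B3 → L0 hit [D]
  12 | R B5 → L2 miss [-]
  13 | W B5 → L2 hit [D]
  14 | W B5 → L2 hit [D]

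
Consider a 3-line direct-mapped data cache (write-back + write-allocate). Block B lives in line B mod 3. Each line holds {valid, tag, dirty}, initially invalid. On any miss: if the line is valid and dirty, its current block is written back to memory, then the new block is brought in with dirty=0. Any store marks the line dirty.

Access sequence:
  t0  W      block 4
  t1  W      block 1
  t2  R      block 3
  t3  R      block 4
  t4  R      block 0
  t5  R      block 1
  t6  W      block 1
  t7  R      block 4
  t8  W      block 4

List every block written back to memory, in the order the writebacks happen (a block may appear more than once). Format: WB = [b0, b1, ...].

WB = [4, 1, 1]

  0 | W B4 → L1 miss [D]
  1 | W B1 → L1 miss wb→B4 [D]
  2 | R B3 → L0 miss [-]
  3 | R B4 → L1 miss wb→B1 [-]
  4 | R B0 → L0 miss [-]
  5 | R B1 → L1 miss [-]
  6 | W B1 → L1 hit [D]
  7 | R B4 → L1 miss wb→B1 [-]
  8 | W B4 → L1 hit [D]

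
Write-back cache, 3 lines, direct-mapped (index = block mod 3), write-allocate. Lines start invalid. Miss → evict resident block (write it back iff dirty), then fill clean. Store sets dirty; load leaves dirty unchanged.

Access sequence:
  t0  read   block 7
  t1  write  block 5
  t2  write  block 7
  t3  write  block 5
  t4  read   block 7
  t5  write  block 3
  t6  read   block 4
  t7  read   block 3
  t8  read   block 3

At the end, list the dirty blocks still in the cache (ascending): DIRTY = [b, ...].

  0 | R B7 → L1 miss [-]
  1 | W B5 → L2 miss [D]
  2 | W B7 → L1 hit [D]
  3 | W B5 → L2 hit [D]
  4 | R B7 → L1 hit [D]
  5 | W B3 → L0 miss [D]
  6 | R B4 → L1 miss wb→B7 [-]
  7 | R B3 → L0 hit [D]
  8 | R B3 → L0 hit [D]

DIRTY = [3, 5]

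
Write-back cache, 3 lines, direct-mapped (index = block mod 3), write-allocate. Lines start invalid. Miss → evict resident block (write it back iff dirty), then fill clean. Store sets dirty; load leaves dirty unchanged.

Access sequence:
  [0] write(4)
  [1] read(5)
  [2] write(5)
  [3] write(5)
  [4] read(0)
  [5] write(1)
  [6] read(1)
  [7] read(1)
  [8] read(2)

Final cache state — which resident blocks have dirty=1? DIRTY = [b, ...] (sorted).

DIRTY = [1]

0: W B4 -> L1 miss  d=D]
1: R B5 -> L2 miss  d=-]
2: W B5 -> L2 hit  d=D]
3: W B5 -> L2 hit  d=D]
4: R B0 -> L0 miss  d=-]
5: W B1 -> L1 miss wb->B4  d=D]
6: R B1 -> L1 hit  d=D]
7: R B1 -> L1 hit  d=D]
8: R B2 -> L2 miss wb->B5  d=-]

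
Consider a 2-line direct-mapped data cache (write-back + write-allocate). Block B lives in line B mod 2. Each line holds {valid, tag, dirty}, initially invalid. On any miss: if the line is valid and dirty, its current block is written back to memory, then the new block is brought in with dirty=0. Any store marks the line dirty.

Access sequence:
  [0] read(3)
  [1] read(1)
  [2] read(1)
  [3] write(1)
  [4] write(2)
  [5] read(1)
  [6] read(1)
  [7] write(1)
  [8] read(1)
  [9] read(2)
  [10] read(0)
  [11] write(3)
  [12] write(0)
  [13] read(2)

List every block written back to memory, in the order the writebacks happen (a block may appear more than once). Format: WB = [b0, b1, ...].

WB = [2, 1, 0]

0: R B3 -> L1 miss  d=-]
1: R B1 -> L1 miss  d=-]
2: R B1 -> L1 hit  d=-]
3: W B1 -> L1 hit  d=D]
4: W B2 -> L0 miss  d=D]
5: R B1 -> L1 hit  d=D]
6: R B1 -> L1 hit  d=D]
7: W B1 -> L1 hit  d=D]
8: R B1 -> L1 hit  d=D]
9: R B2 -> L0 hit  d=D]
10: R B0 -> L0 miss wb->B2  d=-]
11: W B3 -> L1 miss wb->B1  d=D]
12: W B0 -> L0 hit  d=D]
13: R B2 -> L0 miss wb->B0  d=-]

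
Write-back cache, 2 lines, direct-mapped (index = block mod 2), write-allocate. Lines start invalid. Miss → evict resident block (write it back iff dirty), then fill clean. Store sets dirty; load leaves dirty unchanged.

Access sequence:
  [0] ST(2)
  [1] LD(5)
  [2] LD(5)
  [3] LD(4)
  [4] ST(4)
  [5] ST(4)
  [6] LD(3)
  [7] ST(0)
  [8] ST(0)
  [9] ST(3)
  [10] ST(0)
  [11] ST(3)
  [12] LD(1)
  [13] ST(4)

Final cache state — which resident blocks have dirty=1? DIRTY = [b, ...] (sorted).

DIRTY = [4]

0: W B2 -> L0 miss  d=D]
1: R B5 -> L1 miss  d=-]
2: R B5 -> L1 hit  d=-]
3: R B4 -> L0 miss wb->B2  d=-]
4: W B4 -> L0 hit  d=D]
5: W B4 -> L0 hit  d=D]
6: R B3 -> L1 miss  d=-]
7: W B0 -> L0 miss wb->B4  d=D]
8: W B0 -> L0 hit  d=D]
9: W B3 -> L1 hit  d=D]
10: W B0 -> L0 hit  d=D]
11: W B3 -> L1 hit  d=D]
12: R B1 -> L1 miss wb->B3  d=-]
13: W B4 -> L0 miss wb->B0  d=D]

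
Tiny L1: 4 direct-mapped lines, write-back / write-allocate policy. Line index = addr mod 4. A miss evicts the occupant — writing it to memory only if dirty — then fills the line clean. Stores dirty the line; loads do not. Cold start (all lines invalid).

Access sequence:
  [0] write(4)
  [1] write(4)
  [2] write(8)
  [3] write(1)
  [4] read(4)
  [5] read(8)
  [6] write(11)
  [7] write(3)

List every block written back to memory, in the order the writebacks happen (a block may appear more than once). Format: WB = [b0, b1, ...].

WB = [4, 8, 11]

0: W B4 -> L0 miss  d=D]
1: W B4 -> L0 hit  d=D]
2: W B8 -> L0 miss wb->B4  d=D]
3: W B1 -> L1 miss  d=D]
4: R B4 -> L0 miss wb->B8  d=-]
5: R B8 -> L0 miss  d=-]
6: W B11 -> L3 miss  d=D]
7: W B3 -> L3 miss wb->B11  d=D]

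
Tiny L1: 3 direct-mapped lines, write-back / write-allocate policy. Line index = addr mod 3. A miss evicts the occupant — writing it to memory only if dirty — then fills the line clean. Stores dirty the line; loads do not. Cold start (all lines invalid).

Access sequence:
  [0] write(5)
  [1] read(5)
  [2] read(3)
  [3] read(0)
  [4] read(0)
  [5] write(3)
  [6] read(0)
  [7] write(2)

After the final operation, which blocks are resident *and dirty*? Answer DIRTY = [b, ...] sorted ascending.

DIRTY = [2]

0: W B5 -> L2 miss  d=D]
1: R B5 -> L2 hit  d=D]
2: R B3 -> L0 miss  d=-]
3: R B0 -> L0 miss  d=-]
4: R B0 -> L0 hit  d=-]
5: W B3 -> L0 miss  d=D]
6: R B0 -> L0 miss wb->B3  d=-]
7: W B2 -> L2 miss wb->B5  d=D]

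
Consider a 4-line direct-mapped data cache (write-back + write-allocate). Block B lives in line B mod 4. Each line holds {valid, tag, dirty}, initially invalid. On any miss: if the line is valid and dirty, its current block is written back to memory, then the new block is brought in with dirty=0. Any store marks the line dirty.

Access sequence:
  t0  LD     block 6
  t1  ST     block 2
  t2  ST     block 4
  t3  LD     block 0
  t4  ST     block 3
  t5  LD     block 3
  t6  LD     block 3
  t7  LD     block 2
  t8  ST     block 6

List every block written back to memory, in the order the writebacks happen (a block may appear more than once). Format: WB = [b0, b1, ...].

0: R B6 → L2 miss [-]
1: W B2 → L2 miss [D]
2: W B4 → L0 miss [D]
3: R B0 → L0 miss wb→B4 [-]
4: W B3 → L3 miss [D]
5: R B3 → L3 hit [D]
6: R B3 → L3 hit [D]
7: R B2 → L2 hit [D]
8: W B6 → L2 miss wb→B2 [D]

WB = [4, 2]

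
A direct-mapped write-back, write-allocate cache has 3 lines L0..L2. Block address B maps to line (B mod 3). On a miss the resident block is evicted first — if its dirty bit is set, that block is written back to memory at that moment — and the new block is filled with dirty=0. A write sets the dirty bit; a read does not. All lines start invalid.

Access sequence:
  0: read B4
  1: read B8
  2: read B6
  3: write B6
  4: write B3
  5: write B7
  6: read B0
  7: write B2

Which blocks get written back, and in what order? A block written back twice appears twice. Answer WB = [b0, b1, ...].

WB = [6, 3]

  0 | R B4 → L1 miss [-]
  1 | R B8 → L2 miss [-]
  2 | R B6 → L0 miss [-]
  3 | W B6 → L0 hit [D]
  4 | W B3 → L0 miss wb→B6 [D]
  5 | W B7 → L1 miss [D]
  6 | R B0 → L0 miss wb→B3 [-]
  7 | W B2 → L2 miss [D]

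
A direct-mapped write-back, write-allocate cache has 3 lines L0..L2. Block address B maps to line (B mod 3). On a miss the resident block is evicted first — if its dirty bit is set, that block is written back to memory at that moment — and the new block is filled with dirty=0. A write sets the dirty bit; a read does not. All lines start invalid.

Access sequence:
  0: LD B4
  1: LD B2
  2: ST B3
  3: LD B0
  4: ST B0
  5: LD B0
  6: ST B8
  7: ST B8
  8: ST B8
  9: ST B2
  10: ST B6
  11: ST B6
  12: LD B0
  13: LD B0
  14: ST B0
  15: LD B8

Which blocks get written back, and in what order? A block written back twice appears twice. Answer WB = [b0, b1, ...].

WB = [3, 8, 0, 6, 2]

  0 | R B4 → L1 miss [-]
  1 | R B2 → L2 miss [-]
  2 | W B3 → L0 miss [D]
  3 | R B0 → L0 miss wb→B3 [-]
  4 | W B0 → L0 hit [D]
  5 | R B0 → L0 hit [D]
  6 | W B8 → L2 miss [D]
  7 | W B8 → L2 hit [D]
  8 | W B8 → L2 hit [D]
  9 | W B2 → L2 miss wb→B8 [D]
  10 | W B6 → L0 miss wb→B0 [D]
  11 | W B6 → L0 hit [D]
  12 | R B0 → L0 miss wb→B6 [-]
  13 | R B0 → L0 hit [-]
  14 | W B0 → L0 hit [D]
  15 | R B8 → L2 miss wb→B2 [-]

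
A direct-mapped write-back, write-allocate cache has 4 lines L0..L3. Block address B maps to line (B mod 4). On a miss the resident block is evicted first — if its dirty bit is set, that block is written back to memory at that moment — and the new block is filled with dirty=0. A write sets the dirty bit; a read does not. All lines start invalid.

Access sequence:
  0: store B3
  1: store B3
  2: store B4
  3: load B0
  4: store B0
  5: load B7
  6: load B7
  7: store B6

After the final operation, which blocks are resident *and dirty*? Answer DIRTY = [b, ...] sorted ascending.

DIRTY = [0, 6]

0: W B3 → L3 miss [D]
1: W B3 → L3 hit [D]
2: W B4 → L0 miss [D]
3: R B0 → L0 miss wb→B4 [-]
4: W B0 → L0 hit [D]
5: R B7 → L3 miss wb→B3 [-]
6: R B7 → L3 hit [-]
7: W B6 → L2 miss [D]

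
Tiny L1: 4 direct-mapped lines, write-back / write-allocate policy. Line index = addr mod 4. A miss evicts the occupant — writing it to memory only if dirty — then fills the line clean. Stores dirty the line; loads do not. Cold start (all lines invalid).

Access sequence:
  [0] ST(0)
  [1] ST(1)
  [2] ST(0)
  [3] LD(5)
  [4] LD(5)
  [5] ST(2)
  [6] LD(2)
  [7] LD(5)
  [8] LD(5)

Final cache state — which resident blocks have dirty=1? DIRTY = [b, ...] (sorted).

  0 | W B0 → L0 miss [D]
  1 | W B1 → L1 miss [D]
  2 | W B0 → L0 hit [D]
  3 | R B5 → L1 miss wb→B1 [-]
  4 | R B5 → L1 hit [-]
  5 | W B2 → L2 miss [D]
  6 | R B2 → L2 hit [D]
  7 | R B5 → L1 hit [-]
  8 | R B5 → L1 hit [-]

DIRTY = [0, 2]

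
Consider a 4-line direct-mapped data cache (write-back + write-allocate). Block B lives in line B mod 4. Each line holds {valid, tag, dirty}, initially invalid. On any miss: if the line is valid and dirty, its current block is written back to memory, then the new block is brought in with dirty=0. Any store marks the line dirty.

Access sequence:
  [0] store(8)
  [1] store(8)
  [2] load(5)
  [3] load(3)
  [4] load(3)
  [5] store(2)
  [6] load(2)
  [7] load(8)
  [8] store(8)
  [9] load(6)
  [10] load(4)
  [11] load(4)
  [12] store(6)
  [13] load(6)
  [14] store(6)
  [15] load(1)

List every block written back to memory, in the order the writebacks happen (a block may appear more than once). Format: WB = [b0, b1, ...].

WB = [2, 8]

0: W B8 -> L0 miss  d=D]
1: W B8 -> L0 hit  d=D]
2: R B5 -> L1 miss  d=-]
3: R B3 -> L3 miss  d=-]
4: R B3 -> L3 hit  d=-]
5: W B2 -> L2 miss  d=D]
6: R B2 -> L2 hit  d=D]
7: R B8 -> L0 hit  d=D]
8: W B8 -> L0 hit  d=D]
9: R B6 -> L2 miss wb->B2  d=-]
10: R B4 -> L0 miss wb->B8  d=-]
11: R B4 -> L0 hit  d=-]
12: W B6 -> L2 hit  d=D]
13: R B6 -> L2 hit  d=D]
14: W B6 -> L2 hit  d=D]
15: R B1 -> L1 miss  d=-]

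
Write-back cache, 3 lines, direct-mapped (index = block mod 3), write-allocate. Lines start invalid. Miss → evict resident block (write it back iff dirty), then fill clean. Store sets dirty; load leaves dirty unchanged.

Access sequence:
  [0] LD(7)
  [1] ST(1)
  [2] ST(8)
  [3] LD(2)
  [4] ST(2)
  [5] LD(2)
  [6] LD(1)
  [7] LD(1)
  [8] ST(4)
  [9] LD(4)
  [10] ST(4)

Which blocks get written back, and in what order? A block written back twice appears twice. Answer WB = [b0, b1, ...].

  0 | R B7 → L1 miss [-]
  1 | W B1 → L1 miss [D]
  2 | W B8 → L2 miss [D]
  3 | R B2 → L2 miss wb→B8 [-]
  4 | W B2 → L2 hit [D]
  5 | R B2 → L2 hit [D]
  6 | R B1 → L1 hit [D]
  7 | R B1 → L1 hit [D]
  8 | W B4 → L1 miss wb→B1 [D]
  9 | R B4 → L1 hit [D]
  10 | W B4 → L1 hit [D]

WB = [8, 1]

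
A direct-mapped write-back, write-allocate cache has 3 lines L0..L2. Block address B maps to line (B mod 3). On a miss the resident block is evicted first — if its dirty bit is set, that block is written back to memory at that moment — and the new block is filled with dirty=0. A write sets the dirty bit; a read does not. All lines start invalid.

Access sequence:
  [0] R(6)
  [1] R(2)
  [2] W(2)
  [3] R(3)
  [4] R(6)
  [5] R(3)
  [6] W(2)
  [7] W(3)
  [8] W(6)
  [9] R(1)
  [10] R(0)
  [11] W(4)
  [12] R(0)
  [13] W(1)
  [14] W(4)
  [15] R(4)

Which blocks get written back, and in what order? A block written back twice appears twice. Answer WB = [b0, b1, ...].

WB = [3, 6, 4, 1]

0: R B6 → L0 miss [-]
1: R B2 → L2 miss [-]
2: W B2 → L2 hit [D]
3: R B3 → L0 miss [-]
4: R B6 → L0 miss [-]
5: R B3 → L0 miss [-]
6: W B2 → L2 hit [D]
7: W B3 → L0 hit [D]
8: W B6 → L0 miss wb→B3 [D]
9: R B1 → L1 miss [-]
10: R B0 → L0 miss wb→B6 [-]
11: W B4 → L1 miss [D]
12: R B0 → L0 hit [-]
13: W B1 → L1 miss wb→B4 [D]
14: W B4 → L1 miss wb→B1 [D]
15: R B4 → L1 hit [D]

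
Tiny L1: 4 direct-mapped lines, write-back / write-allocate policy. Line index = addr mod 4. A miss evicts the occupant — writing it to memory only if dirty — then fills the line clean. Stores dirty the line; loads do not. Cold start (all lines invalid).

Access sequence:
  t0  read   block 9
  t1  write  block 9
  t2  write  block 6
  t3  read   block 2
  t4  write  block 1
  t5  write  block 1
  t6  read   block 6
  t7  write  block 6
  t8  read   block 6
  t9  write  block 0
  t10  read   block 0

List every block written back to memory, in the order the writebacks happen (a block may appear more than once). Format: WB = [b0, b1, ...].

WB = [6, 9]

0: R B9 -> L1 miss  d=-]
1: W B9 -> L1 hit  d=D]
2: W B6 -> L2 miss  d=D]
3: R B2 -> L2 miss wb->B6  d=-]
4: W B1 -> L1 miss wb->B9  d=D]
5: W B1 -> L1 hit  d=D]
6: R B6 -> L2 miss  d=-]
7: W B6 -> L2 hit  d=D]
8: R B6 -> L2 hit  d=D]
9: W B0 -> L0 miss  d=D]
10: R B0 -> L0 hit  d=D]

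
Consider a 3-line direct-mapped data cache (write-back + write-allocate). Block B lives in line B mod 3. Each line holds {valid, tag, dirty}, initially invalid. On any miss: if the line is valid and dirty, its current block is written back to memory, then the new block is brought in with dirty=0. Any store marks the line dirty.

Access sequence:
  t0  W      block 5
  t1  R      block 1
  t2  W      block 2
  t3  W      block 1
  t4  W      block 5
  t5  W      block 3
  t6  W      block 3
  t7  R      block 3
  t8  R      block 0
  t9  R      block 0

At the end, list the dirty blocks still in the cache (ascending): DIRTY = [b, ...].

  0 | W B5 → L2 miss [D]
  1 | R B1 → L1 miss [-]
  2 | W B2 → L2 miss wb→B5 [D]
  3 | W B1 → L1 hit [D]
  4 | W B5 → L2 miss wb→B2 [D]
  5 | W B3 → L0 miss [D]
  6 | W B3 → L0 hit [D]
  7 | R B3 → L0 hit [D]
  8 | R B0 → L0 miss wb→B3 [-]
  9 | R B0 → L0 hit [-]

DIRTY = [1, 5]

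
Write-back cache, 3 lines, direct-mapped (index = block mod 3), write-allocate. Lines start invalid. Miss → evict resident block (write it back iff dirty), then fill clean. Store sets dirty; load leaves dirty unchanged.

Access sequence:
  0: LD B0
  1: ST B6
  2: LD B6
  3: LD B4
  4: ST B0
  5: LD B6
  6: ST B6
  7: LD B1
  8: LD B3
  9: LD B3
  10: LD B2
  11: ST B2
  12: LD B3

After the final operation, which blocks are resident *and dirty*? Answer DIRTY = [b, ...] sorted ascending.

0: R B0 → L0 miss [-]
1: W B6 → L0 miss [D]
2: R B6 → L0 hit [D]
3: R B4 → L1 miss [-]
4: W B0 → L0 miss wb→B6 [D]
5: R B6 → L0 miss wb→B0 [-]
6: W B6 → L0 hit [D]
7: R B1 → L1 miss [-]
8: R B3 → L0 miss wb→B6 [-]
9: R B3 → L0 hit [-]
10: R B2 → L2 miss [-]
11: W B2 → L2 hit [D]
12: R B3 → L0 hit [-]

DIRTY = [2]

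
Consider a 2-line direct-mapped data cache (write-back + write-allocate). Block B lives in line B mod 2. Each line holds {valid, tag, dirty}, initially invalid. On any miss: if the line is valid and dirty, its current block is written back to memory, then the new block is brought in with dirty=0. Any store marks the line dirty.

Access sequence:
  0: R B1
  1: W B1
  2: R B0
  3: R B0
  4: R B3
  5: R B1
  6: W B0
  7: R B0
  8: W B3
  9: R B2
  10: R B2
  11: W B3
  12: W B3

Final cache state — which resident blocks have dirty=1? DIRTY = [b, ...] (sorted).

DIRTY = [3]

0: R B1 -> L1 miss  d=-]
1: W B1 -> L1 hit  d=D]
2: R B0 -> L0 miss  d=-]
3: R B0 -> L0 hit  d=-]
4: R B3 -> L1 miss wb->B1  d=-]
5: R B1 -> L1 miss  d=-]
6: W B0 -> L0 hit  d=D]
7: R B0 -> L0 hit  d=D]
8: W B3 -> L1 miss  d=D]
9: R B2 -> L0 miss wb->B0  d=-]
10: R B2 -> L0 hit  d=-]
11: W B3 -> L1 hit  d=D]
12: W B3 -> L1 hit  d=D]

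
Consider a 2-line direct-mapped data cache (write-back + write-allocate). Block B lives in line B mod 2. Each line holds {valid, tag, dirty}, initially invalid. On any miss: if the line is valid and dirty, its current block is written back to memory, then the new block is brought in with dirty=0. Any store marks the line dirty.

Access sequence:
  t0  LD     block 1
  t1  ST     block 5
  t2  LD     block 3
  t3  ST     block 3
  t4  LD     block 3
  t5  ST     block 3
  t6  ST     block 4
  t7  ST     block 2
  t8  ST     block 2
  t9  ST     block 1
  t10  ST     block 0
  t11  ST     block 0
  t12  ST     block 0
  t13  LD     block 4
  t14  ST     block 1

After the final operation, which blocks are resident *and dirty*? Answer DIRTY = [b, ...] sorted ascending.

  0 | R B1 → L1 miss [-]
  1 | W B5 → L1 miss [D]
  2 | R B3 → L1 miss wb→B5 [-]
  3 | W B3 → L1 hit [D]
  4 | R B3 → L1 hit [D]
  5 | W B3 → L1 hit [D]
  6 | W B4 → L0 miss [D]
  7 | W B2 → L0 miss wb→B4 [D]
  8 | W B2 → L0 hit [D]
  9 | W B1 → L1 miss wb→B3 [D]
  10 | W B0 → L0 miss wb→B2 [D]
  11 | W B0 → L0 hit [D]
  12 | W B0 → L0 hit [D]
  13 | R B4 → L0 miss wb→B0 [-]
  14 | W B1 → L1 hit [D]

DIRTY = [1]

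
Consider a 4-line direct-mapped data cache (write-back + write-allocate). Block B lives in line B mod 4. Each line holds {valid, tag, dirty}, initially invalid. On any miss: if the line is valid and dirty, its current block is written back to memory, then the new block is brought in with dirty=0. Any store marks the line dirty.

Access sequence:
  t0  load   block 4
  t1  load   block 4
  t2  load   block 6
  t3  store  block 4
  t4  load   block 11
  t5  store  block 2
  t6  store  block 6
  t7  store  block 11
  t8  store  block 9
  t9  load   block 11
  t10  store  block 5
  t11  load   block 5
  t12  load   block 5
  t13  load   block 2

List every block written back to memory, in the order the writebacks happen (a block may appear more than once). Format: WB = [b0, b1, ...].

WB = [2, 9, 6]

  0 | R B4 → L0 miss [-]
  1 | R B4 → L0 hit [-]
  2 | R B6 → L2 miss [-]
  3 | W B4 → L0 hit [D]
  4 | R B11 → L3 miss [-]
  5 | W B2 → L2 miss [D]
  6 | W B6 → L2 miss wb→B2 [D]
  7 | W B11 → L3 hit [D]
  8 | W B9 → L1 miss [D]
  9 | R B11 → L3 hit [D]
  10 | W B5 → L1 miss wb→B9 [D]
  11 | R B5 → L1 hit [D]
  12 | R B5 → L1 hit [D]
  13 | R B2 → L2 miss wb→B6 [-]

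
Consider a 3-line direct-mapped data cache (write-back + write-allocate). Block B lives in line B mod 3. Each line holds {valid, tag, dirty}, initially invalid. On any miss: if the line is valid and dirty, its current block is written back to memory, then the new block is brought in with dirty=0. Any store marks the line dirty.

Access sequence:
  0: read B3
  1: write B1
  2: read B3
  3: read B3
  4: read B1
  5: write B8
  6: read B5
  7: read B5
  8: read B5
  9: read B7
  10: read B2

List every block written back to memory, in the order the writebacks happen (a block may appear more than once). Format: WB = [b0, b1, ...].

0: R B3 -> L0 miss  d=-]
1: W B1 -> L1 miss  d=D]
2: R B3 -> L0 hit  d=-]
3: R B3 -> L0 hit  d=-]
4: R B1 -> L1 hit  d=D]
5: W B8 -> L2 miss  d=D]
6: R B5 -> L2 miss wb->B8  d=-]
7: R B5 -> L2 hit  d=-]
8: R B5 -> L2 hit  d=-]
9: R B7 -> L1 miss wb->B1  d=-]
10: R B2 -> L2 miss  d=-]

WB = [8, 1]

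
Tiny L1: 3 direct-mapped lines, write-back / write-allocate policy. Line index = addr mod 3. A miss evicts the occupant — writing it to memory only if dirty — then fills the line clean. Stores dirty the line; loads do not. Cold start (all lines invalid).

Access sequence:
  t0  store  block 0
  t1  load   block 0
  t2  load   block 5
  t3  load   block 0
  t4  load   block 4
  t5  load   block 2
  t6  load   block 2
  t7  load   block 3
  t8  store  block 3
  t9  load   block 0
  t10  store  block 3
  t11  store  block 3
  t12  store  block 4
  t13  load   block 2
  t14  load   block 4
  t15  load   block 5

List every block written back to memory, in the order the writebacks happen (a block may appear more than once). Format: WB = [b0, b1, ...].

  0 | W B0 → L0 miss [D]
  1 | R B0 → L0 hit [D]
  2 | R B5 → L2 miss [-]
  3 | R B0 → L0 hit [D]
  4 | R B4 → L1 miss [-]
  5 | R B2 → L2 miss [-]
  6 | R B2 → L2 hit [-]
  7 | R B3 → L0 miss wb→B0 [-]
  8 | W B3 → L0 hit [D]
  9 | R B0 → L0 miss wb→B3 [-]
  10 | W B3 → L0 miss [D]
  11 | W B3 → L0 hit [D]
  12 | W B4 → L1 hit [D]
  13 | R B2 → L2 hit [-]
  14 | R B4 → L1 hit [D]
  15 | R B5 → L2 miss [-]

WB = [0, 3]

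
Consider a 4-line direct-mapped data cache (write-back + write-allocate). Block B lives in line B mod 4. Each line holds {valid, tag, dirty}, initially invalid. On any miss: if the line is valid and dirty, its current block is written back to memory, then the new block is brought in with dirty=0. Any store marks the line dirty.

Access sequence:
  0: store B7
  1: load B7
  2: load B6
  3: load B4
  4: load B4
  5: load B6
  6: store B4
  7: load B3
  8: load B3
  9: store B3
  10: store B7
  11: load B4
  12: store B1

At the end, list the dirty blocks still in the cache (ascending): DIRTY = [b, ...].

DIRTY = [1, 4, 7]

0: W B7 → L3 miss [D]
1: R B7 → L3 hit [D]
2: R B6 → L2 miss [-]
3: R B4 → L0 miss [-]
4: R B4 → L0 hit [-]
5: R B6 → L2 hit [-]
6: W B4 → L0 hit [D]
7: R B3 → L3 miss wb→B7 [-]
8: R B3 → L3 hit [-]
9: W B3 → L3 hit [D]
10: W B7 → L3 miss wb→B3 [D]
11: R B4 → L0 hit [D]
12: W B1 → L1 miss [D]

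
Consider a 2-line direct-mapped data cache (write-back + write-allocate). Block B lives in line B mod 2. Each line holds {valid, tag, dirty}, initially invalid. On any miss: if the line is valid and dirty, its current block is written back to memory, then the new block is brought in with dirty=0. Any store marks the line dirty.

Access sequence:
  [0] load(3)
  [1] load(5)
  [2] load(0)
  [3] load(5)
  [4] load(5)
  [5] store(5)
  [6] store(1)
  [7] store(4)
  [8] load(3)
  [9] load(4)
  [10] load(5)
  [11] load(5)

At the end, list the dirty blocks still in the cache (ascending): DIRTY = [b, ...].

0: R B3 -> L1 miss  d=-]
1: R B5 -> L1 miss  d=-]
2: R B0 -> L0 miss  d=-]
3: R B5 -> L1 hit  d=-]
4: R B5 -> L1 hit  d=-]
5: W B5 -> L1 hit  d=D]
6: W B1 -> L1 miss wb->B5  d=D]
7: W B4 -> L0 miss  d=D]
8: R B3 -> L1 miss wb->B1  d=-]
9: R B4 -> L0 hit  d=D]
10: R B5 -> L1 miss  d=-]
11: R B5 -> L1 hit  d=-]

DIRTY = [4]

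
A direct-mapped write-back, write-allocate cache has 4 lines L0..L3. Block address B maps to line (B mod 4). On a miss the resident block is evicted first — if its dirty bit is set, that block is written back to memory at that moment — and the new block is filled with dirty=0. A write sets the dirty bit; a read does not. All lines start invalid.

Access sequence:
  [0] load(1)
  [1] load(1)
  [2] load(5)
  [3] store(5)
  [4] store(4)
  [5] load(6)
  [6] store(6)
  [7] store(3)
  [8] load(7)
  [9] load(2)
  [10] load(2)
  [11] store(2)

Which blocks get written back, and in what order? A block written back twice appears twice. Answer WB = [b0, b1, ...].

  0 | R B1 → L1 miss [-]
  1 | R B1 → L1 hit [-]
  2 | R B5 → L1 miss [-]
  3 | W B5 → L1 hit [D]
  4 | W B4 → L0 miss [D]
  5 | R B6 → L2 miss [-]
  6 | W B6 → L2 hit [D]
  7 | W B3 → L3 miss [D]
  8 | R B7 → L3 miss wb→B3 [-]
  9 | R B2 → L2 miss wb→B6 [-]
  10 | R B2 → L2 hit [-]
  11 | W B2 → L2 hit [D]

WB = [3, 6]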